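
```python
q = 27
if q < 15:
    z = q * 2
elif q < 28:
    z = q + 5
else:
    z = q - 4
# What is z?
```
Trace:
  q=27
  q=27, z=32

Final answer: 32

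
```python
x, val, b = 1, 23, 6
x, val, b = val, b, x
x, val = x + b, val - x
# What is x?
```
Trace:
  x=1, val=23, b=6
  x=23, val=6, b=1
  x=24, val=-17, b=1

Final answer: 24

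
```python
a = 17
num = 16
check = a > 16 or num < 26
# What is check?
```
Trace:
  a=17
  a=17, num=16
  a=17, num=16, check=True

Final answer: True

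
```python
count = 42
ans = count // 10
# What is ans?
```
Trace:
  count=42
  count=42, ans=4

Final answer: 4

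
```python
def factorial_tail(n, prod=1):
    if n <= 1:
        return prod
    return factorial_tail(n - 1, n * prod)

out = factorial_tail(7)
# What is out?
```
Call trace:
factorial_tail(n=7, prod=1)
  factorial_tail(n=6, prod=7)
    factorial_tail(n=5, prod=42)
      factorial_tail(n=4, prod=210)
        factorial_tail(n=3, prod=840)
          factorial_tail(n=2, prod=2520)
            factorial_tail(n=1, prod=5040)
            -> return 5040
          -> return 5040
        -> return 5040
      -> return 5040
    -> return 5040
  -> return 5040
-> return 5040

Final answer: 5040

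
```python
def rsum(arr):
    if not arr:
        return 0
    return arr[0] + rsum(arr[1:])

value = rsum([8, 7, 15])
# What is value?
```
Call trace:
rsum(arr=[8, 7, 15])
  rsum(arr=[7, 15])
    rsum(arr=[15])
      rsum(arr=[])
      -> return 0
    -> return 15
  -> return 22
-> return 30

Final answer: 30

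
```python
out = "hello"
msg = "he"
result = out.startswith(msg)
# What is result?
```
Trace:
  out='hello'
  out='hello', msg='he'
  out='hello', msg='he', result=True

Final answer: True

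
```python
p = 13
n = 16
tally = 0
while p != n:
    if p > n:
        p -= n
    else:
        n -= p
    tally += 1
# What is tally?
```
Trace:
  p=13
  p=13, n=16
  p=13, n=16, tally=0
  p=13, n=3, tally=1
  p=10, n=3, tally=2
  p=7, n=3, tally=3
  p=4, n=3, tally=4
  p=1, n=3, tally=5
  p=1, n=2, tally=6
  p=1, n=1, tally=7

Final answer: 7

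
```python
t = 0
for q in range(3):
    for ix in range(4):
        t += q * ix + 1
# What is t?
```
Trace:
  t=0
  t=1, q=0, ix=0
  t=2, q=0, ix=1
  t=3, q=0, ix=2
  t=4, q=0, ix=3
  t=5, q=1, ix=0
  t=7, q=1, ix=1
  t=10, q=1, ix=2
  t=14, q=1, ix=3
  t=15, q=2, ix=0
  t=18, q=2, ix=1
  t=23, q=2, ix=2
  t=30, q=2, ix=3

Final answer: 30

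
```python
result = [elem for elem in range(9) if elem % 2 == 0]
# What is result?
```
Trace:
  elem=0
  elem=1
  elem=2
  elem=3
  elem=4
  elem=5
  elem=6
  elem=7
  elem=8
  result=[0, 2, 4, 6, 8]

Final answer: [0, 2, 4, 6, 8]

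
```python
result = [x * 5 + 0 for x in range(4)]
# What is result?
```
Trace:
  x=0
  x=1
  x=2
  x=3
  result=[0, 5, 10, 15]

Final answer: [0, 5, 10, 15]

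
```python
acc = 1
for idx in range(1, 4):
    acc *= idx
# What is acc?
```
Trace:
  acc=1
  acc=1, idx=1
  acc=2, idx=2
  acc=6, idx=3

Final answer: 6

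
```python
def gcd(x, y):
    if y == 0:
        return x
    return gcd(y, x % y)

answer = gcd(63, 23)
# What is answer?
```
Call trace:
gcd(x=63, y=23)
  gcd(x=23, y=17)
    gcd(x=17, y=6)
      gcd(x=6, y=5)
        gcd(x=5, y=1)
          gcd(x=1, y=0)
          -> return 1
        -> return 1
      -> return 1
    -> return 1
  -> return 1
-> return 1

Final answer: 1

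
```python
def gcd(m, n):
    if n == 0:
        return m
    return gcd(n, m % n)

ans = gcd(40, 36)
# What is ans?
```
Call trace:
gcd(m=40, n=36)
  gcd(m=36, n=4)
    gcd(m=4, n=0)
    -> return 4
  -> return 4
-> return 4

Final answer: 4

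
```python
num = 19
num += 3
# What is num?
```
Trace:
  num=19
  num=22

Final answer: 22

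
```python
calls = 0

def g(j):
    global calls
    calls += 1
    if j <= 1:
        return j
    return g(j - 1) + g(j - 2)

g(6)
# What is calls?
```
Call trace (a repeated sub-call is expanded the first time; later identical calls just restate its return value):
g(j=6)
  g(j=5)
    g(j=4)
      g(j=3)
        g(j=2)
          g(j=1)
          -> return 1
          g(j=0)
          -> return 0
        -> return 1
        g(j=1)
        -> return 1
      -> return 2
      g(j=2) -> return 1  (same call as traced above)
    -> return 3
    g(j=3) -> return 2  (same call as traced above)
  -> return 5
  g(j=4) -> return 3  (same call as traced above)
-> return 8

calls is incremented once per call, so count the calls in each subtree. Let C(j) = number of calls made by g(j).
C(0) = C(1) = 1 (base case, no recursion); C(j) = 1 + C(j - 1) + C(j - 2) otherwise.
C(2) = 1 + C(1) + C(0) = 1 + 1 + 1 = 3
C(3) = 1 + C(2) + C(1) = 1 + 3 + 1 = 5
C(4) = 1 + C(3) + C(2) = 1 + 5 + 3 = 9
C(5) = 1 + C(4) + C(3) = 1 + 9 + 5 = 15
C(6) = 1 + C(5) + C(4) = 1 + 15 + 9 = 25
calls = C(6) = 25

Final answer: 25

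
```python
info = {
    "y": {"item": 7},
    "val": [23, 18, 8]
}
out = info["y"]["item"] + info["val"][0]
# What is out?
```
Trace:
  info={'y': {'item': 7}, 'val': [23, 18, 8]}
  info={'y': {'item': 7}, 'val': [23, 18, 8]}, out=30

Final answer: 30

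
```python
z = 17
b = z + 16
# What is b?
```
Trace:
  z=17
  z=17, b=33

Final answer: 33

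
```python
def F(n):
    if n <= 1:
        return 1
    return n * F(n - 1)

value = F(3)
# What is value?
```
Call trace:
F(n=3)
  F(n=2)
    F(n=1)
    -> return 1
  -> return 2
-> return 6

Final answer: 6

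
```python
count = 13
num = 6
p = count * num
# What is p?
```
Trace:
  count=13
  count=13, num=6
  count=13, num=6, p=78

Final answer: 78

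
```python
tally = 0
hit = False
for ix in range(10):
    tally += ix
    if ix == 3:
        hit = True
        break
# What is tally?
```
Trace:
  tally=0
  tally=0, hit=False
  tally=0, hit=False, ix=0
  tally=1, hit=False, ix=1
  tally=3, hit=False, ix=2
  tally=6, hit=True, ix=3

Final answer: 6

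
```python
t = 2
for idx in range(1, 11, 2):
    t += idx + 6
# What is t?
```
Trace:
  t=2
  t=9, idx=1
  t=18, idx=3
  t=29, idx=5
  t=42, idx=7
  t=57, idx=9

Final answer: 57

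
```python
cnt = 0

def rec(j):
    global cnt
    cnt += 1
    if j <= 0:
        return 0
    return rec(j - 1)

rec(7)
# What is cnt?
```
Call trace:
rec(j=7)
  rec(j=6)
    rec(j=5)
      rec(j=4)
        rec(j=3)
          rec(j=2)
            rec(j=1)
              rec(j=0)
              -> return 0
            -> return 0
          -> return 0
        -> return 0
      -> return 0
    -> return 0
  -> return 0
-> return 0

cnt is incremented once per call. rec is entered once for each j = 7, 6, 5, 4, 3, 2, 1, 0 (the j <= 0 call returns without recursing), i.e. 7 + 1 calls.
cnt = 8

Final answer: 8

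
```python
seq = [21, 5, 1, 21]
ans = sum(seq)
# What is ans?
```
Trace:
  seq=[21, 5, 1, 21]
  seq=[21, 5, 1, 21], ans=48

Final answer: 48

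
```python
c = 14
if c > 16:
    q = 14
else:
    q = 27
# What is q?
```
Trace:
  c=14
  c=14, q=27

Final answer: 27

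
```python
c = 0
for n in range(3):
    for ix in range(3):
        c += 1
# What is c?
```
Trace:
  c=0
  c=1, n=0, ix=0
  c=2, n=0, ix=1
  c=3, n=0, ix=2
  c=4, n=1, ix=0
  c=5, n=1, ix=1
  c=6, n=1, ix=2
  c=7, n=2, ix=0
  c=8, n=2, ix=1
  c=9, n=2, ix=2

Final answer: 9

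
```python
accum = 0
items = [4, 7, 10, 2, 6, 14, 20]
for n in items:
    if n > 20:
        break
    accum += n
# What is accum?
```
Trace:
  accum=0
  accum=4, n=4
  accum=11, n=7
  accum=21, n=10
  accum=23, n=2
  accum=29, n=6
  accum=43, n=14
  accum=63, n=20

Final answer: 63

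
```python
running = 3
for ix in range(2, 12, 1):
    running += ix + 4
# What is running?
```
Trace:
  running=3
  running=9, ix=2
  running=16, ix=3
  running=24, ix=4
  running=33, ix=5
  running=43, ix=6
  running=54, ix=7
  running=66, ix=8
  running=79, ix=9
  running=93, ix=10
  running=108, ix=11

Final answer: 108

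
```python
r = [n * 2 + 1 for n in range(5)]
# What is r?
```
Trace:
  n=0
  n=1
  n=2
  n=3
  n=4
  r=[1, 3, 5, 7, 9]

Final answer: [1, 3, 5, 7, 9]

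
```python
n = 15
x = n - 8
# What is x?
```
Trace:
  n=15
  n=15, x=7

Final answer: 7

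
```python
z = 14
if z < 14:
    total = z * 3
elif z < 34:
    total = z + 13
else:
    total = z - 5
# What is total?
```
Trace:
  z=14
  z=14, total=27

Final answer: 27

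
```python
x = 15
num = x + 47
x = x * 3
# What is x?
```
Trace:
  x=15
  x=15, num=62
  x=45, num=62

Final answer: 45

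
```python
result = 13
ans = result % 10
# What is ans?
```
Trace:
  result=13
  result=13, ans=3

Final answer: 3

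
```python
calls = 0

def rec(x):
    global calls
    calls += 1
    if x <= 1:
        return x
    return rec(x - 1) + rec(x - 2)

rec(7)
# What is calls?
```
Call trace (a repeated sub-call is expanded the first time; later identical calls just restate its return value):
rec(x=7)
  rec(x=6)
    rec(x=5)
      rec(x=4)
        rec(x=3)
          rec(x=2)
            rec(x=1)
            -> return 1
            rec(x=0)
            -> return 0
          -> return 1
          rec(x=1)
          -> return 1
        -> return 2
        rec(x=2) -> return 1  (same call as traced above)
      -> return 3
      rec(x=3) -> return 2  (same call as traced above)
    -> return 5
    rec(x=4) -> return 3  (same call as traced above)
  -> return 8
  rec(x=5) -> return 5  (same call as traced above)
-> return 13

calls is incremented once per call, so count the calls in each subtree. Let C(x) = number of calls made by rec(x).
C(0) = C(1) = 1 (base case, no recursion); C(x) = 1 + C(x - 1) + C(x - 2) otherwise.
C(2) = 1 + C(1) + C(0) = 1 + 1 + 1 = 3
C(3) = 1 + C(2) + C(1) = 1 + 3 + 1 = 5
C(4) = 1 + C(3) + C(2) = 1 + 5 + 3 = 9
C(5) = 1 + C(4) + C(3) = 1 + 9 + 5 = 15
C(6) = 1 + C(5) + C(4) = 1 + 15 + 9 = 25
C(7) = 1 + C(6) + C(5) = 1 + 25 + 15 = 41
calls = C(7) = 41

Final answer: 41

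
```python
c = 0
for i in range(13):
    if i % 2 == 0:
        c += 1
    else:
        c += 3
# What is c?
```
Trace:
  c=0
  c=1, i=0
  c=4, i=1
  c=5, i=2
  c=8, i=3
  c=9, i=4
  c=12, i=5
  c=13, i=6
  c=16, i=7
  c=17, i=8
  c=20, i=9
  c=21, i=10
  c=24, i=11
  c=25, i=12

Final answer: 25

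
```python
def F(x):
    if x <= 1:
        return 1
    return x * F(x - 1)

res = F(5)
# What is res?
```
Call trace:
F(x=5)
  F(x=4)
    F(x=3)
      F(x=2)
        F(x=1)
        -> return 1
      -> return 2
    -> return 6
  -> return 24
-> return 120

Final answer: 120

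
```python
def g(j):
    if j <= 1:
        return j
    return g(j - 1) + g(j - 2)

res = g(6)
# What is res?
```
Call trace (a repeated sub-call is expanded the first time; later identical calls just restate its return value):
g(j=6)
  g(j=5)
    g(j=4)
      g(j=3)
        g(j=2)
          g(j=1)
          -> return 1
          g(j=0)
          -> return 0
        -> return 1
        g(j=1)
        -> return 1
      -> return 2
      g(j=2) -> return 1  (same call as traced above)
    -> return 3
    g(j=3) -> return 2  (same call as traced above)
  -> return 5
  g(j=4) -> return 3  (same call as traced above)
-> return 8

Final answer: 8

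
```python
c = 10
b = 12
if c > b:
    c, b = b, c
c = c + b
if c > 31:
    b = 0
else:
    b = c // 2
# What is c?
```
Trace:
  c=10
  c=10, b=12
  c=10, b=12
  c=22, b=12
  c=22, b=11

Final answer: 22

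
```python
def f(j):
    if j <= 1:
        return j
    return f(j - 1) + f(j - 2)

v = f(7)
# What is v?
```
Call trace (a repeated sub-call is expanded the first time; later identical calls just restate its return value):
f(j=7)
  f(j=6)
    f(j=5)
      f(j=4)
        f(j=3)
          f(j=2)
            f(j=1)
            -> return 1
            f(j=0)
            -> return 0
          -> return 1
          f(j=1)
          -> return 1
        -> return 2
        f(j=2) -> return 1  (same call as traced above)
      -> return 3
      f(j=3) -> return 2  (same call as traced above)
    -> return 5
    f(j=4) -> return 3  (same call as traced above)
  -> return 8
  f(j=5) -> return 5  (same call as traced above)
-> return 13

Final answer: 13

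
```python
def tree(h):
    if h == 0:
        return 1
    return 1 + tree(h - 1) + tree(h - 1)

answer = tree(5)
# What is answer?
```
Call trace (a repeated sub-call is expanded the first time; later identical calls just restate its return value):
tree(h=5)
  tree(h=4)
    tree(h=3)
      tree(h=2)
        tree(h=1)
          tree(h=0)
          -> return 1
          tree(h=0)
          -> return 1
        -> return 3
        tree(h=1) -> return 3  (same call as traced above)
      -> return 7
      tree(h=2) -> return 7  (same call as traced above)
    -> return 15
    tree(h=3) -> return 15  (same call as traced above)
  -> return 31
  tree(h=4) -> return 31  (same call as traced above)
-> return 63

Final answer: 63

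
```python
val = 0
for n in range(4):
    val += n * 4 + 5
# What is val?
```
Trace:
  val=0
  val=5, n=0
  val=14, n=1
  val=27, n=2
  val=44, n=3

Final answer: 44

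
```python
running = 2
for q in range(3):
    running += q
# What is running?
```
Trace:
  running=2
  running=2, q=0
  running=3, q=1
  running=5, q=2

Final answer: 5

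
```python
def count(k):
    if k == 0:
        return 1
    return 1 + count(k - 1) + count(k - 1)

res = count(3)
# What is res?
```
Call trace (a repeated sub-call is expanded the first time; later identical calls just restate its return value):
count(k=3)
  count(k=2)
    count(k=1)
      count(k=0)
      -> return 1
      count(k=0)
      -> return 1
    -> return 3
    count(k=1) -> return 3  (same call as traced above)
  -> return 7
  count(k=2) -> return 7  (same call as traced above)
-> return 15

Final answer: 15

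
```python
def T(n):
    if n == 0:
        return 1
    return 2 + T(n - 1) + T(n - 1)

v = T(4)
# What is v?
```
Call trace (a repeated sub-call is expanded the first time; later identical calls just restate its return value):
T(n=4)
  T(n=3)
    T(n=2)
      T(n=1)
        T(n=0)
        -> return 1
        T(n=0)
        -> return 1
      -> return 4
      T(n=1) -> return 4  (same call as traced above)
    -> return 10
    T(n=2) -> return 10  (same call as traced above)
  -> return 22
  T(n=3) -> return 22  (same call as traced above)
-> return 46

Final answer: 46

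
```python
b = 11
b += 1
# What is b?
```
Trace:
  b=11
  b=12

Final answer: 12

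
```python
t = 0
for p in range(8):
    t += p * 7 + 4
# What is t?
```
Trace:
  t=0
  t=4, p=0
  t=15, p=1
  t=33, p=2
  t=58, p=3
  t=90, p=4
  t=129, p=5
  t=175, p=6
  t=228, p=7

Final answer: 228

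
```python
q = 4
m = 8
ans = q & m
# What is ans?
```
Trace:
  q=4
  q=4, m=8
  q=4, m=8, ans=0

Final answer: 0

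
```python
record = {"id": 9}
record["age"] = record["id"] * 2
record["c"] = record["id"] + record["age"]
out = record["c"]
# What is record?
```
Trace:
  record={'id': 9}
  record={'id': 9, 'age': 18}
  record={'id': 9, 'age': 18, 'c': 27}
  record={'id': 9, 'age': 18, 'c': 27}, out=27

Final answer: {'id': 9, 'age': 18, 'c': 27}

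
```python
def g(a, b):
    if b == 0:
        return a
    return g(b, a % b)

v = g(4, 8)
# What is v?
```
Call trace:
g(a=4, b=8)
  g(a=8, b=4)
    g(a=4, b=0)
    -> return 4
  -> return 4
-> return 4

Final answer: 4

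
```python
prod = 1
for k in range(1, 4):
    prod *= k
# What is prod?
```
Trace:
  prod=1
  prod=1, k=1
  prod=2, k=2
  prod=6, k=3

Final answer: 6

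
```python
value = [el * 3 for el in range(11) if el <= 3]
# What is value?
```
Trace:
  el=0
  el=1
  el=2
  el=3
  el=4
  el=5
  el=6
  el=7
  el=8
  el=9
  el=10
  value=[0, 3, 6, 9]

Final answer: [0, 3, 6, 9]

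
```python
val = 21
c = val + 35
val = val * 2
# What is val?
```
Trace:
  val=21
  val=21, c=56
  val=42, c=56

Final answer: 42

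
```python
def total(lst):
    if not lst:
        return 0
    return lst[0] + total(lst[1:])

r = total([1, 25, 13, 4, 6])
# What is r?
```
Call trace:
total(lst=[1, 25, 13, 4, 6])
  total(lst=[25, 13, 4, 6])
    total(lst=[13, 4, 6])
      total(lst=[4, 6])
        total(lst=[6])
          total(lst=[])
          -> return 0
        -> return 6
      -> return 10
    -> return 23
  -> return 48
-> return 49

Final answer: 49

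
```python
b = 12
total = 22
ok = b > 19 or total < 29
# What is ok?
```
Trace:
  b=12
  b=12, total=22
  b=12, total=22, ok=True

Final answer: True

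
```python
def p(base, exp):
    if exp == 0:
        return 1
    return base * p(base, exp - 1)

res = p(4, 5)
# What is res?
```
Call trace:
p(base=4, exp=5)
  p(base=4, exp=4)
    p(base=4, exp=3)
      p(base=4, exp=2)
        p(base=4, exp=1)
          p(base=4, exp=0)
          -> return 1
        -> return 4
      -> return 16
    -> return 64
  -> return 256
-> return 1024

Final answer: 1024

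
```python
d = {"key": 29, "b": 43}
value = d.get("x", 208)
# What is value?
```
Trace:
  d={'key': 29, 'b': 43}
  d={'key': 29, 'b': 43}, value=208

Final answer: 208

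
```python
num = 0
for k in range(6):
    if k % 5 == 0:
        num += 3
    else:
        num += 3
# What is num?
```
Trace:
  num=0
  num=3, k=0
  num=6, k=1
  num=9, k=2
  num=12, k=3
  num=15, k=4
  num=18, k=5

Final answer: 18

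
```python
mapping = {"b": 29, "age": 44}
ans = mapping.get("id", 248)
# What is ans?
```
Trace:
  mapping={'b': 29, 'age': 44}
  mapping={'b': 29, 'age': 44}, ans=248

Final answer: 248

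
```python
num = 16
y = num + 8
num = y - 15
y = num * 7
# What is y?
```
Trace:
  num=16
  num=16, y=24
  num=9, y=24
  num=9, y=63

Final answer: 63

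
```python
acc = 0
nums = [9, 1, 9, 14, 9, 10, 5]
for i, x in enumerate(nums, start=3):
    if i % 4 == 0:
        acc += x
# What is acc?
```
Trace:
  acc=0
  acc=0, i=3, x=9
  acc=1, i=4, x=1
  acc=1, i=5, x=9
  acc=1, i=6, x=14
  acc=1, i=7, x=9
  acc=11, i=8, x=10
  acc=11, i=9, x=5

Final answer: 11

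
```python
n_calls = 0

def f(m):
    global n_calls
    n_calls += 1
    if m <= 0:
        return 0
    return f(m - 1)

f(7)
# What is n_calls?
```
Call trace:
f(m=7)
  f(m=6)
    f(m=5)
      f(m=4)
        f(m=3)
          f(m=2)
            f(m=1)
              f(m=0)
              -> return 0
            -> return 0
          -> return 0
        -> return 0
      -> return 0
    -> return 0
  -> return 0
-> return 0

n_calls is incremented once per call. f is entered once for each m = 7, 6, 5, 4, 3, 2, 1, 0 (the m <= 0 call returns without recursing), i.e. 7 + 1 calls.
n_calls = 8

Final answer: 8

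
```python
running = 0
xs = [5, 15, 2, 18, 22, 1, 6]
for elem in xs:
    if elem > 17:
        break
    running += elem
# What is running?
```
Trace:
  running=0
  running=5, elem=5
  running=20, elem=15
  running=22, elem=2
  running=22, elem=18

Final answer: 22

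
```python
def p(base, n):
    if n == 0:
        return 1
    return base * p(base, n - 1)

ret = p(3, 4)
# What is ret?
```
Call trace:
p(base=3, n=4)
  p(base=3, n=3)
    p(base=3, n=2)
      p(base=3, n=1)
        p(base=3, n=0)
        -> return 1
      -> return 3
    -> return 9
  -> return 27
-> return 81

Final answer: 81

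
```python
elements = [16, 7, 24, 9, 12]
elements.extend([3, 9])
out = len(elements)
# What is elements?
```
Trace:
  elements=[16, 7, 24, 9, 12]
  elements=[16, 7, 24, 9, 12, 3, 9]
  elements=[16, 7, 24, 9, 12, 3, 9], out=7

Final answer: [16, 7, 24, 9, 12, 3, 9]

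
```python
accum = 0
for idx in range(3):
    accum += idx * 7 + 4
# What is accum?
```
Trace:
  accum=0
  accum=4, idx=0
  accum=15, idx=1
  accum=33, idx=2

Final answer: 33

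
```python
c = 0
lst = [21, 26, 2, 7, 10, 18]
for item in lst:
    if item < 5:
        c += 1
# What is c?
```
Trace:
  c=0
  c=0, item=21
  c=0, item=26
  c=1, item=2
  c=1, item=7
  c=1, item=10
  c=1, item=18

Final answer: 1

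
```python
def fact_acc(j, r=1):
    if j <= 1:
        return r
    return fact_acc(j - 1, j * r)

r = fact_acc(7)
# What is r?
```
Call trace:
fact_acc(j=7, r=1)
  fact_acc(j=6, r=7)
    fact_acc(j=5, r=42)
      fact_acc(j=4, r=210)
        fact_acc(j=3, r=840)
          fact_acc(j=2, r=2520)
            fact_acc(j=1, r=5040)
            -> return 5040
          -> return 5040
        -> return 5040
      -> return 5040
    -> return 5040
  -> return 5040
-> return 5040

Final answer: 5040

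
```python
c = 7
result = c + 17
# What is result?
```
Trace:
  c=7
  c=7, result=24

Final answer: 24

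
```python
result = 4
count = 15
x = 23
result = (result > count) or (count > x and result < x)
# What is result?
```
Trace:
  result=4
  result=4, count=15
  result=4, count=15, x=23
  result=False, count=15, x=23

Final answer: False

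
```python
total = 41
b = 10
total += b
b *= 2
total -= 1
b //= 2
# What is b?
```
Trace:
  total=41
  total=41, b=10
  total=51, b=10
  total=51, b=20
  total=50, b=20
  total=50, b=10

Final answer: 10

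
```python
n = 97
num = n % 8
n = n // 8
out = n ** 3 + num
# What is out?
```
Trace:
  n=97
  n=97, num=1
  n=12, num=1
  n=12, num=1, out=1729

Final answer: 1729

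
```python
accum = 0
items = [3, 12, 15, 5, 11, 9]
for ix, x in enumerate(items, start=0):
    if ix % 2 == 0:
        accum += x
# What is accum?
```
Trace:
  accum=0
  accum=3, ix=0, x=3
  accum=3, ix=1, x=12
  accum=18, ix=2, x=15
  accum=18, ix=3, x=5
  accum=29, ix=4, x=11
  accum=29, ix=5, x=9

Final answer: 29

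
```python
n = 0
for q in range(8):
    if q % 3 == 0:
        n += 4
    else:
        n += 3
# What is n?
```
Trace:
  n=0
  n=4, q=0
  n=7, q=1
  n=10, q=2
  n=14, q=3
  n=17, q=4
  n=20, q=5
  n=24, q=6
  n=27, q=7

Final answer: 27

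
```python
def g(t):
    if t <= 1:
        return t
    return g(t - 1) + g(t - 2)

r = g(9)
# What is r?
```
Call trace (a repeated sub-call is expanded the first time; later identical calls just restate its return value):
g(t=9)
  g(t=8)
    g(t=7)
      g(t=6)
        g(t=5)
          g(t=4)
            g(t=3)
              g(t=2)
                g(t=1)
                -> return 1
                g(t=0)
                -> return 0
              -> return 1
              g(t=1)
              -> return 1
            -> return 2
            g(t=2) -> return 1  (same call as traced above)
          -> return 3
          g(t=3) -> return 2  (same call as traced above)
        -> return 5
        g(t=4) -> return 3  (same call as traced above)
      -> return 8
      g(t=5) -> return 5  (same call as traced above)
    -> return 13
    g(t=6) -> return 8  (same call as traced above)
  -> return 21
  g(t=7) -> return 13  (same call as traced above)
-> return 34

Final answer: 34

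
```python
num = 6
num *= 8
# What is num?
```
Trace:
  num=6
  num=48

Final answer: 48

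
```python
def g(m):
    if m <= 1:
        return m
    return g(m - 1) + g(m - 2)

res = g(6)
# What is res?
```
Call trace (a repeated sub-call is expanded the first time; later identical calls just restate its return value):
g(m=6)
  g(m=5)
    g(m=4)
      g(m=3)
        g(m=2)
          g(m=1)
          -> return 1
          g(m=0)
          -> return 0
        -> return 1
        g(m=1)
        -> return 1
      -> return 2
      g(m=2) -> return 1  (same call as traced above)
    -> return 3
    g(m=3) -> return 2  (same call as traced above)
  -> return 5
  g(m=4) -> return 3  (same call as traced above)
-> return 8

Final answer: 8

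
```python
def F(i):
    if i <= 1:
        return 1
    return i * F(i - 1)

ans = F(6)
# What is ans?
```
Call trace:
F(i=6)
  F(i=5)
    F(i=4)
      F(i=3)
        F(i=2)
          F(i=1)
          -> return 1
        -> return 2
      -> return 6
    -> return 24
  -> return 120
-> return 720

Final answer: 720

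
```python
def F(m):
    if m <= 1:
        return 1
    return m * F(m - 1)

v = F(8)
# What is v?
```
Call trace:
F(m=8)
  F(m=7)
    F(m=6)
      F(m=5)
        F(m=4)
          F(m=3)
            F(m=2)
              F(m=1)
              -> return 1
            -> return 2
          -> return 6
        -> return 24
      -> return 120
    -> return 720
  -> return 5040
-> return 40320

Final answer: 40320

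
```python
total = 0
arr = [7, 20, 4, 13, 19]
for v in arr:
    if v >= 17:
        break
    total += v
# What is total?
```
Trace:
  total=0
  total=7, v=7
  total=7, v=20

Final answer: 7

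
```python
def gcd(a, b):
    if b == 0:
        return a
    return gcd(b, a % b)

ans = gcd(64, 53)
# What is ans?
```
Call trace:
gcd(a=64, b=53)
  gcd(a=53, b=11)
    gcd(a=11, b=9)
      gcd(a=9, b=2)
        gcd(a=2, b=1)
          gcd(a=1, b=0)
          -> return 1
        -> return 1
      -> return 1
    -> return 1
  -> return 1
-> return 1

Final answer: 1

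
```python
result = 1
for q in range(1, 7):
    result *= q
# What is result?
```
Trace:
  result=1
  result=1, q=1
  result=2, q=2
  result=6, q=3
  result=24, q=4
  result=120, q=5
  result=720, q=6

Final answer: 720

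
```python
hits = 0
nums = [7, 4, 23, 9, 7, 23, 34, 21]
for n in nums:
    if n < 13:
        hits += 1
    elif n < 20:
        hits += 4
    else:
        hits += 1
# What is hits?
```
Trace:
  hits=0
  hits=1, n=7
  hits=2, n=4
  hits=3, n=23
  hits=4, n=9
  hits=5, n=7
  hits=6, n=23
  hits=7, n=34
  hits=8, n=21

Final answer: 8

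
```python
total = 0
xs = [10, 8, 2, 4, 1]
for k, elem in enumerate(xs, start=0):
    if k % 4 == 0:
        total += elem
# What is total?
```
Trace:
  total=0
  total=10, k=0, elem=10
  total=10, k=1, elem=8
  total=10, k=2, elem=2
  total=10, k=3, elem=4
  total=11, k=4, elem=1

Final answer: 11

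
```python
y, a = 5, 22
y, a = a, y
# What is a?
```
Trace:
  y=5, a=22
  y=22, a=5

Final answer: 5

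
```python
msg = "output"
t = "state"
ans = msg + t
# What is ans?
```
Trace:
  msg='output'
  msg='output', t='state'
  msg='output', t='state', ans='outputstate'

Final answer: 'outputstate'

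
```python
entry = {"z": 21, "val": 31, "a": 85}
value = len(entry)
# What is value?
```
Trace:
  entry={'z': 21, 'val': 31, 'a': 85}
  entry={'z': 21, 'val': 31, 'a': 85}, value=3

Final answer: 3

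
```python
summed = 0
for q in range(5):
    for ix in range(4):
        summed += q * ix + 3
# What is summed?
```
Trace:
  summed=0
  summed=3, q=0, ix=0
  summed=6, q=0, ix=1
  summed=9, q=0, ix=2
  summed=12, q=0, ix=3
  summed=15, q=1, ix=0
  summed=19, q=1, ix=1
  summed=24, q=1, ix=2
  summed=30, q=1, ix=3
  summed=33, q=2, ix=0
  summed=38, q=2, ix=1
  summed=45, q=2, ix=2
  summed=54, q=2, ix=3
  summed=57, q=3, ix=0
  summed=63, q=3, ix=1
  summed=72, q=3, ix=2
  summed=84, q=3, ix=3
  summed=87, q=4, ix=0
  summed=94, q=4, ix=1
  summed=105, q=4, ix=2
  summed=120, q=4, ix=3

Final answer: 120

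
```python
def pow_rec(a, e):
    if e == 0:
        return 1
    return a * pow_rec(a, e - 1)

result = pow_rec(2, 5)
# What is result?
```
Call trace:
pow_rec(a=2, e=5)
  pow_rec(a=2, e=4)
    pow_rec(a=2, e=3)
      pow_rec(a=2, e=2)
        pow_rec(a=2, e=1)
          pow_rec(a=2, e=0)
          -> return 1
        -> return 2
      -> return 4
    -> return 8
  -> return 16
-> return 32

Final answer: 32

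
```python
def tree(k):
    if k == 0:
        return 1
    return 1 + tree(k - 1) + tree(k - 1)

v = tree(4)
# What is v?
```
Call trace (a repeated sub-call is expanded the first time; later identical calls just restate its return value):
tree(k=4)
  tree(k=3)
    tree(k=2)
      tree(k=1)
        tree(k=0)
        -> return 1
        tree(k=0)
        -> return 1
      -> return 3
      tree(k=1) -> return 3  (same call as traced above)
    -> return 7
    tree(k=2) -> return 7  (same call as traced above)
  -> return 15
  tree(k=3) -> return 15  (same call as traced above)
-> return 31

Final answer: 31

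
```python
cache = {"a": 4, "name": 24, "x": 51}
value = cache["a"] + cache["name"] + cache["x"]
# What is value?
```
Trace:
  cache={'a': 4, 'name': 24, 'x': 51}
  cache={'a': 4, 'name': 24, 'x': 51}, value=79

Final answer: 79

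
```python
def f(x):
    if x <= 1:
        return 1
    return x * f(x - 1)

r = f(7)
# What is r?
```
Call trace:
f(x=7)
  f(x=6)
    f(x=5)
      f(x=4)
        f(x=3)
          f(x=2)
            f(x=1)
            -> return 1
          -> return 2
        -> return 6
      -> return 24
    -> return 120
  -> return 720
-> return 5040

Final answer: 5040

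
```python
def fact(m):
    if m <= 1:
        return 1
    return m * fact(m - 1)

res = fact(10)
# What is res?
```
Call trace:
fact(m=10)
  fact(m=9)
    fact(m=8)
      fact(m=7)
        fact(m=6)
          fact(m=5)
            fact(m=4)
              fact(m=3)
                fact(m=2)
                  fact(m=1)
                  -> return 1
                -> return 2
              -> return 6
            -> return 24
          -> return 120
        -> return 720
      -> return 5040
    -> return 40320
  -> return 362880
-> return 3628800

Final answer: 3628800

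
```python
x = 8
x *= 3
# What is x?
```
Trace:
  x=8
  x=24

Final answer: 24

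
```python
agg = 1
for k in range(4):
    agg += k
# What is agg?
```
Trace:
  agg=1
  agg=1, k=0
  agg=2, k=1
  agg=4, k=2
  agg=7, k=3

Final answer: 7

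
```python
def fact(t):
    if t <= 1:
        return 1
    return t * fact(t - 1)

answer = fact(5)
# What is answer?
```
Call trace:
fact(t=5)
  fact(t=4)
    fact(t=3)
      fact(t=2)
        fact(t=1)
        -> return 1
      -> return 2
    -> return 6
  -> return 24
-> return 120

Final answer: 120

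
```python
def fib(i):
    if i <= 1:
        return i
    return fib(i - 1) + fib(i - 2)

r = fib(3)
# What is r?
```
Call trace:
fib(i=3)
  fib(i=2)
    fib(i=1)
    -> return 1
    fib(i=0)
    -> return 0
  -> return 1
  fib(i=1)
  -> return 1
-> return 2

Final answer: 2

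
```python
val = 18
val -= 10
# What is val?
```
Trace:
  val=18
  val=8

Final answer: 8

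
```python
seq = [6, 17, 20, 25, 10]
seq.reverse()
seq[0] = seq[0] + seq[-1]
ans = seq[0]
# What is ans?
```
Trace:
  seq=[6, 17, 20, 25, 10]
  seq=[10, 25, 20, 17, 6]
  seq=[16, 25, 20, 17, 6]
  seq=[16, 25, 20, 17, 6], ans=16

Final answer: 16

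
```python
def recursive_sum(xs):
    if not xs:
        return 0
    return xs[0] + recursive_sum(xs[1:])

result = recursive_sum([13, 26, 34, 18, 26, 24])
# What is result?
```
Call trace:
recursive_sum(xs=[13, 26, 34, 18, 26, 24])
  recursive_sum(xs=[26, 34, 18, 26, 24])
    recursive_sum(xs=[34, 18, 26, 24])
      recursive_sum(xs=[18, 26, 24])
        recursive_sum(xs=[26, 24])
          recursive_sum(xs=[24])
            recursive_sum(xs=[])
            -> return 0
          -> return 24
        -> return 50
      -> return 68
    -> return 102
  -> return 128
-> return 141

Final answer: 141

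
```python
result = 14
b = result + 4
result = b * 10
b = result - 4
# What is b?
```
Trace:
  result=14
  result=14, b=18
  result=180, b=18
  result=180, b=176

Final answer: 176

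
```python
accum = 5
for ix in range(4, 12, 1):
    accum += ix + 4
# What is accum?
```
Trace:
  accum=5
  accum=13, ix=4
  accum=22, ix=5
  accum=32, ix=6
  accum=43, ix=7
  accum=55, ix=8
  accum=68, ix=9
  accum=82, ix=10
  accum=97, ix=11

Final answer: 97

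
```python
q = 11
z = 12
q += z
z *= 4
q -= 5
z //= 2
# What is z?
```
Trace:
  q=11
  q=11, z=12
  q=23, z=12
  q=23, z=48
  q=18, z=48
  q=18, z=24

Final answer: 24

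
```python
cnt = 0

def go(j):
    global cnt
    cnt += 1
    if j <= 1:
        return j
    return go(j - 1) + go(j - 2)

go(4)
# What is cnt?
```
Call trace (a repeated sub-call is expanded the first time; later identical calls just restate its return value):
go(j=4)
  go(j=3)
    go(j=2)
      go(j=1)
      -> return 1
      go(j=0)
      -> return 0
    -> return 1
    go(j=1)
    -> return 1
  -> return 2
  go(j=2) -> return 1  (same call as traced above)
-> return 3

cnt is incremented once per call, so count the calls in each subtree. Let C(j) = number of calls made by go(j).
C(0) = C(1) = 1 (base case, no recursion); C(j) = 1 + C(j - 1) + C(j - 2) otherwise.
C(2) = 1 + C(1) + C(0) = 1 + 1 + 1 = 3
C(3) = 1 + C(2) + C(1) = 1 + 3 + 1 = 5
C(4) = 1 + C(3) + C(2) = 1 + 5 + 3 = 9
cnt = C(4) = 9

Final answer: 9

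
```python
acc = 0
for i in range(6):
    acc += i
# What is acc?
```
Trace:
  acc=0
  acc=0, i=0
  acc=1, i=1
  acc=3, i=2
  acc=6, i=3
  acc=10, i=4
  acc=15, i=5

Final answer: 15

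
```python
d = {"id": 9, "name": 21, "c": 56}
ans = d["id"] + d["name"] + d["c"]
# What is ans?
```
Trace:
  d={'id': 9, 'name': 21, 'c': 56}
  d={'id': 9, 'name': 21, 'c': 56}, ans=86

Final answer: 86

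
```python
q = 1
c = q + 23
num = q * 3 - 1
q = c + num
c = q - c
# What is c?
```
Trace:
  q=1
  q=1, c=24
  q=1, c=24, num=2
  q=26, c=24, num=2
  q=26, c=2, num=2

Final answer: 2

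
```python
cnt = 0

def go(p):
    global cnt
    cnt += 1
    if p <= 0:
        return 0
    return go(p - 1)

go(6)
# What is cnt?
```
Call trace:
go(p=6)
  go(p=5)
    go(p=4)
      go(p=3)
        go(p=2)
          go(p=1)
            go(p=0)
            -> return 0
          -> return 0
        -> return 0
      -> return 0
    -> return 0
  -> return 0
-> return 0

cnt is incremented once per call. go is entered once for each p = 6, 5, 4, 3, 2, 1, 0 (the p <= 0 call returns without recursing), i.e. 6 + 1 calls.
cnt = 7

Final answer: 7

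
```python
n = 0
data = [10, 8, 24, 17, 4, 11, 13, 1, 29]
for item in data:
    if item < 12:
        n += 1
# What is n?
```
Trace:
  n=0
  n=1, item=10
  n=2, item=8
  n=2, item=24
  n=2, item=17
  n=3, item=4
  n=4, item=11
  n=4, item=13
  n=5, item=1
  n=5, item=29

Final answer: 5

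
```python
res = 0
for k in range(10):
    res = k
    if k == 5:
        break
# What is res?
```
Trace:
  res=0
  res=0, k=0
  res=1, k=1
  res=2, k=2
  res=3, k=3
  res=4, k=4
  res=5, k=5

Final answer: 5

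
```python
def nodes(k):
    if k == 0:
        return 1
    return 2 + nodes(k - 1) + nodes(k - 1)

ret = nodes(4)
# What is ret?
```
Call trace (a repeated sub-call is expanded the first time; later identical calls just restate its return value):
nodes(k=4)
  nodes(k=3)
    nodes(k=2)
      nodes(k=1)
        nodes(k=0)
        -> return 1
        nodes(k=0)
        -> return 1
      -> return 4
      nodes(k=1) -> return 4  (same call as traced above)
    -> return 10
    nodes(k=2) -> return 10  (same call as traced above)
  -> return 22
  nodes(k=3) -> return 22  (same call as traced above)
-> return 46

Final answer: 46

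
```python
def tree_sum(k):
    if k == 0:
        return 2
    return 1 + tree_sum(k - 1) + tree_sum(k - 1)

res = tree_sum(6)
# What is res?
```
Call trace (a repeated sub-call is expanded the first time; later identical calls just restate its return value):
tree_sum(k=6)
  tree_sum(k=5)
    tree_sum(k=4)
      tree_sum(k=3)
        tree_sum(k=2)
          tree_sum(k=1)
            tree_sum(k=0)
            -> return 2
            tree_sum(k=0)
            -> return 2
          -> return 5
          tree_sum(k=1) -> return 5  (same call as traced above)
        -> return 11
        tree_sum(k=2) -> return 11  (same call as traced above)
      -> return 23
      tree_sum(k=3) -> return 23  (same call as traced above)
    -> return 47
    tree_sum(k=4) -> return 47  (same call as traced above)
  -> return 95
  tree_sum(k=5) -> return 95  (same call as traced above)
-> return 191

Final answer: 191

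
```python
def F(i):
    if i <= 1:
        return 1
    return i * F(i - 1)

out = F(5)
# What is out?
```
Call trace:
F(i=5)
  F(i=4)
    F(i=3)
      F(i=2)
        F(i=1)
        -> return 1
      -> return 2
    -> return 6
  -> return 24
-> return 120

Final answer: 120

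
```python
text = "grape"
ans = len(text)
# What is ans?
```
Trace:
  text='grape'
  text='grape', ans=5

Final answer: 5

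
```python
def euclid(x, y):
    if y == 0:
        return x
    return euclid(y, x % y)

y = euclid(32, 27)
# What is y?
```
Call trace:
euclid(x=32, y=27)
  euclid(x=27, y=5)
    euclid(x=5, y=2)
      euclid(x=2, y=1)
        euclid(x=1, y=0)
        -> return 1
      -> return 1
    -> return 1
  -> return 1
-> return 1

Final answer: 1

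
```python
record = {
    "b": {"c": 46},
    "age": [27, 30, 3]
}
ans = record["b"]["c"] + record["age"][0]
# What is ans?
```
Trace:
  record={'b': {'c': 46}, 'age': [27, 30, 3]}
  record={'b': {'c': 46}, 'age': [27, 30, 3]}, ans=73

Final answer: 73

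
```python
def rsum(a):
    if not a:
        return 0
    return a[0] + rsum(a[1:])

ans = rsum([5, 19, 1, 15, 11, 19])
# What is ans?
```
Call trace:
rsum(a=[5, 19, 1, 15, 11, 19])
  rsum(a=[19, 1, 15, 11, 19])
    rsum(a=[1, 15, 11, 19])
      rsum(a=[15, 11, 19])
        rsum(a=[11, 19])
          rsum(a=[19])
            rsum(a=[])
            -> return 0
          -> return 19
        -> return 30
      -> return 45
    -> return 46
  -> return 65
-> return 70

Final answer: 70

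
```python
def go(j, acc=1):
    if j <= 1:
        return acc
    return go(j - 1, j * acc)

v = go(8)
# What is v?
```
Call trace:
go(j=8, acc=1)
  go(j=7, acc=8)
    go(j=6, acc=56)
      go(j=5, acc=336)
        go(j=4, acc=1680)
          go(j=3, acc=6720)
            go(j=2, acc=20160)
              go(j=1, acc=40320)
              -> return 40320
            -> return 40320
          -> return 40320
        -> return 40320
      -> return 40320
    -> return 40320
  -> return 40320
-> return 40320

Final answer: 40320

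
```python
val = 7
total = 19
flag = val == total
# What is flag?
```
Trace:
  val=7
  val=7, total=19
  val=7, total=19, flag=False

Final answer: False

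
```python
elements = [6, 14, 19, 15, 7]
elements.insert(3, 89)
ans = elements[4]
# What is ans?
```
Trace:
  elements=[6, 14, 19, 15, 7]
  elements=[6, 14, 19, 89, 15, 7]
  elements=[6, 14, 19, 89, 15, 7], ans=15

Final answer: 15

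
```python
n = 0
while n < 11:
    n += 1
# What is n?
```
Trace:
  n=0
  n=1
  n=2
  n=3
  n=4
  n=5
  n=6
  n=7
  n=8
  n=9
  n=10
  n=11

Final answer: 11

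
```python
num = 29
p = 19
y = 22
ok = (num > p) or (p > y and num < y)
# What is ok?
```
Trace:
  num=29
  num=29, p=19
  num=29, p=19, y=22
  num=29, p=19, y=22, ok=True

Final answer: True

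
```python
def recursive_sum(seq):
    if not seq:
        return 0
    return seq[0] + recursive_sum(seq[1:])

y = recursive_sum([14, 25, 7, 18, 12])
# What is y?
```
Call trace:
recursive_sum(seq=[14, 25, 7, 18, 12])
  recursive_sum(seq=[25, 7, 18, 12])
    recursive_sum(seq=[7, 18, 12])
      recursive_sum(seq=[18, 12])
        recursive_sum(seq=[12])
          recursive_sum(seq=[])
          -> return 0
        -> return 12
      -> return 30
    -> return 37
  -> return 62
-> return 76

Final answer: 76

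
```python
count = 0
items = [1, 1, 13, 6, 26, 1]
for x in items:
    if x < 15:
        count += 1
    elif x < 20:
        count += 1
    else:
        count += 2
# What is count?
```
Trace:
  count=0
  count=1, x=1
  count=2, x=1
  count=3, x=13
  count=4, x=6
  count=6, x=26
  count=7, x=1

Final answer: 7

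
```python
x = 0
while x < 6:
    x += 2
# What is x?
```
Trace:
  x=0
  x=2
  x=4
  x=6

Final answer: 6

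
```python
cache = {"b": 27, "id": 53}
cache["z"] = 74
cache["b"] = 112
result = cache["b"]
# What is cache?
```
Trace:
  cache={'b': 27, 'id': 53}
  cache={'b': 27, 'id': 53, 'z': 74}
  cache={'b': 112, 'id': 53, 'z': 74}
  cache={'b': 112, 'id': 53, 'z': 74}, result=112

Final answer: {'b': 112, 'id': 53, 'z': 74}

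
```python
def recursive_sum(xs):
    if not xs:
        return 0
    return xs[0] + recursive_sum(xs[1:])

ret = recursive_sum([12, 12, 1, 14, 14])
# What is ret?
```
Call trace:
recursive_sum(xs=[12, 12, 1, 14, 14])
  recursive_sum(xs=[12, 1, 14, 14])
    recursive_sum(xs=[1, 14, 14])
      recursive_sum(xs=[14, 14])
        recursive_sum(xs=[14])
          recursive_sum(xs=[])
          -> return 0
        -> return 14
      -> return 28
    -> return 29
  -> return 41
-> return 53

Final answer: 53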